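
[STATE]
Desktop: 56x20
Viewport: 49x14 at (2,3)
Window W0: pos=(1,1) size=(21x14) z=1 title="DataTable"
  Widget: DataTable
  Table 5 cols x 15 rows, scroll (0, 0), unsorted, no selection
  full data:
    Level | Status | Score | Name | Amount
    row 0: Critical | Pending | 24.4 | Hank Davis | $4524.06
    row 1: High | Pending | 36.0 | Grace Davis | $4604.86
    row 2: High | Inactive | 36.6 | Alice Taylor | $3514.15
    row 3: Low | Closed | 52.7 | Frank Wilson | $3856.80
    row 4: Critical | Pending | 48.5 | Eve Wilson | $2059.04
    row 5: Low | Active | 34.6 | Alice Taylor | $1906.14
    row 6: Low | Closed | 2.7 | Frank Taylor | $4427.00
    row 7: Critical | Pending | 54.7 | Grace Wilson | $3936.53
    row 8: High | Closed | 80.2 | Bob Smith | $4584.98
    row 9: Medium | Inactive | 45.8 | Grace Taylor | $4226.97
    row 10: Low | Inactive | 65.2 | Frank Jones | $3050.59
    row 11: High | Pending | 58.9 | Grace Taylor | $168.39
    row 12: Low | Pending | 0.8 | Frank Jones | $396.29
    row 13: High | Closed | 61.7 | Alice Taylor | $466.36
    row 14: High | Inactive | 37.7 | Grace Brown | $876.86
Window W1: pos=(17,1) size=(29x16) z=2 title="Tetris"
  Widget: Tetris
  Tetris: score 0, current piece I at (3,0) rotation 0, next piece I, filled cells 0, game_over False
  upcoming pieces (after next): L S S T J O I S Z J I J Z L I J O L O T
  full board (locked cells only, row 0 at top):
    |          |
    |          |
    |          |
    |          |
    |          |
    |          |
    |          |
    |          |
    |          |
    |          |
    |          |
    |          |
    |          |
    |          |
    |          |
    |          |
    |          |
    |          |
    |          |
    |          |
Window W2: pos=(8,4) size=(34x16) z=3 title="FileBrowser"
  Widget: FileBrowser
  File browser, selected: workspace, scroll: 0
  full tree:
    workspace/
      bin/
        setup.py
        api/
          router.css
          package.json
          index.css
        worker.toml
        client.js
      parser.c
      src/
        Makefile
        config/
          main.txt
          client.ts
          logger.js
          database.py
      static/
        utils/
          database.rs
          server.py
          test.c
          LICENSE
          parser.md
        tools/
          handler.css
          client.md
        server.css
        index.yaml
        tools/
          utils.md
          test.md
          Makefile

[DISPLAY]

───────────────┠───────────────────────────┨     
Level ┏━━━━━━━━━━━━━━━━━━━━━━━━━━━━━━━━┓   ┃     
──────┃ FileBrowser                    ┃   ┃     
Critic┠────────────────────────────────┨   ┃     
High  ┃> [-] workspace/                ┃   ┃     
High  ┃    [+] bin/                    ┃   ┃     
Low   ┃    parser.c                    ┃   ┃     
Critic┃    [+] src/                    ┃   ┃     
Low   ┃    [+] static/                 ┃   ┃     
Low   ┃                                ┃   ┃     
Critic┃                                ┃   ┃     
━━━━━━┃                                ┃   ┃     
      ┃                                ┃   ┃     
      ┃                                ┃━━━┛     


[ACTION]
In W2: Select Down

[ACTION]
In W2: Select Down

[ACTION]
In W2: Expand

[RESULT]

───────────────┠───────────────────────────┨     
Level ┏━━━━━━━━━━━━━━━━━━━━━━━━━━━━━━━━┓   ┃     
──────┃ FileBrowser                    ┃   ┃     
Critic┠────────────────────────────────┨   ┃     
High  ┃  [-] workspace/                ┃   ┃     
High  ┃    [+] bin/                    ┃   ┃     
Low   ┃  > parser.c                    ┃   ┃     
Critic┃    [+] src/                    ┃   ┃     
Low   ┃    [+] static/                 ┃   ┃     
Low   ┃                                ┃   ┃     
Critic┃                                ┃   ┃     
━━━━━━┃                                ┃   ┃     
      ┃                                ┃   ┃     
      ┃                                ┃━━━┛     


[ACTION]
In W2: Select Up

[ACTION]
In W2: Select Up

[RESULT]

───────────────┠───────────────────────────┨     
Level ┏━━━━━━━━━━━━━━━━━━━━━━━━━━━━━━━━┓   ┃     
──────┃ FileBrowser                    ┃   ┃     
Critic┠────────────────────────────────┨   ┃     
High  ┃> [-] workspace/                ┃   ┃     
High  ┃    [+] bin/                    ┃   ┃     
Low   ┃    parser.c                    ┃   ┃     
Critic┃    [+] src/                    ┃   ┃     
Low   ┃    [+] static/                 ┃   ┃     
Low   ┃                                ┃   ┃     
Critic┃                                ┃   ┃     
━━━━━━┃                                ┃   ┃     
      ┃                                ┃   ┃     
      ┃                                ┃━━━┛     


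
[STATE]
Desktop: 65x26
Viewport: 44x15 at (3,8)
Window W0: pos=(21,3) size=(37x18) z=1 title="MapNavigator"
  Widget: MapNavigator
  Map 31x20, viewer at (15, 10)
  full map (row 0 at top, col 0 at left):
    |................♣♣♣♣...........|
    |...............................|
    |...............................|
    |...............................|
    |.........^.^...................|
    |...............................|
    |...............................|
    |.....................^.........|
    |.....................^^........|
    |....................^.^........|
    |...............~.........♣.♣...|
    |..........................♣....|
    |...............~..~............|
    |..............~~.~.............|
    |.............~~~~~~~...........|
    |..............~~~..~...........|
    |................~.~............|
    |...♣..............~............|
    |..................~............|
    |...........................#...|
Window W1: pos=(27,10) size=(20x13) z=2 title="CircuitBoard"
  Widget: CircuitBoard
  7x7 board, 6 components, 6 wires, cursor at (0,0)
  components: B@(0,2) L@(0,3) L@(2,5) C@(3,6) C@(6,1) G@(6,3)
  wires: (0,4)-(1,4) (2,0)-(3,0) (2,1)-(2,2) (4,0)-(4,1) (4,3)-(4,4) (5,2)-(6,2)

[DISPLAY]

                  ┃  .......................
                  ┃  .......................
                  ┃  ...┏━━━━━━━━━━━━━━━━━━┓
                  ┃  ...┃ CircuitBoard     ┃
                  ┃  ...┠──────────────────┨
                  ┃  ...┃   0 1 2 3 4 5 6  ┃
                  ┃  ...┃0  [.]      B   L ┃
                  ┃  ...┃                  ┃
                  ┃  ...┃1                 ┃
                  ┃  ...┃                  ┃
                  ┃  ...┃2   ·   · ─ ·     ┃
                  ┃  ...┃    │             ┃
                  ┗━━━━━┃3   ·             ┃
                        ┃                  ┃
                        ┗━━━━━━━━━━━━━━━━━━┛


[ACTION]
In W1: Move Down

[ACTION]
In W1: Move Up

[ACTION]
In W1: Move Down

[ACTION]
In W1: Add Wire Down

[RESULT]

                  ┃  .......................
                  ┃  .......................
                  ┃  ...┏━━━━━━━━━━━━━━━━━━┓
                  ┃  ...┃ CircuitBoard     ┃
                  ┃  ...┠──────────────────┨
                  ┃  ...┃   0 1 2 3 4 5 6  ┃
                  ┃  ...┃0           B   L ┃
                  ┃  ...┃                  ┃
                  ┃  ...┃1  [.]            ┃
                  ┃  ...┃    │             ┃
                  ┃  ...┃2   ·   · ─ ·     ┃
                  ┃  ...┃    │             ┃
                  ┗━━━━━┃3   ·             ┃
                        ┃                  ┃
                        ┗━━━━━━━━━━━━━━━━━━┛


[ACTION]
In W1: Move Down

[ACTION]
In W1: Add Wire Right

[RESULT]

                  ┃  .......................
                  ┃  .......................
                  ┃  ...┏━━━━━━━━━━━━━━━━━━┓
                  ┃  ...┃ CircuitBoard     ┃
                  ┃  ...┠──────────────────┨
                  ┃  ...┃   0 1 2 3 4 5 6  ┃
                  ┃  ...┃0           B   L ┃
                  ┃  ...┃                  ┃
                  ┃  ...┃1   ·             ┃
                  ┃  ...┃    │             ┃
                  ┃  ...┃2  [.]─ · ─ ·     ┃
                  ┃  ...┃    │             ┃
                  ┗━━━━━┃3   ·             ┃
                        ┃                  ┃
                        ┗━━━━━━━━━━━━━━━━━━┛


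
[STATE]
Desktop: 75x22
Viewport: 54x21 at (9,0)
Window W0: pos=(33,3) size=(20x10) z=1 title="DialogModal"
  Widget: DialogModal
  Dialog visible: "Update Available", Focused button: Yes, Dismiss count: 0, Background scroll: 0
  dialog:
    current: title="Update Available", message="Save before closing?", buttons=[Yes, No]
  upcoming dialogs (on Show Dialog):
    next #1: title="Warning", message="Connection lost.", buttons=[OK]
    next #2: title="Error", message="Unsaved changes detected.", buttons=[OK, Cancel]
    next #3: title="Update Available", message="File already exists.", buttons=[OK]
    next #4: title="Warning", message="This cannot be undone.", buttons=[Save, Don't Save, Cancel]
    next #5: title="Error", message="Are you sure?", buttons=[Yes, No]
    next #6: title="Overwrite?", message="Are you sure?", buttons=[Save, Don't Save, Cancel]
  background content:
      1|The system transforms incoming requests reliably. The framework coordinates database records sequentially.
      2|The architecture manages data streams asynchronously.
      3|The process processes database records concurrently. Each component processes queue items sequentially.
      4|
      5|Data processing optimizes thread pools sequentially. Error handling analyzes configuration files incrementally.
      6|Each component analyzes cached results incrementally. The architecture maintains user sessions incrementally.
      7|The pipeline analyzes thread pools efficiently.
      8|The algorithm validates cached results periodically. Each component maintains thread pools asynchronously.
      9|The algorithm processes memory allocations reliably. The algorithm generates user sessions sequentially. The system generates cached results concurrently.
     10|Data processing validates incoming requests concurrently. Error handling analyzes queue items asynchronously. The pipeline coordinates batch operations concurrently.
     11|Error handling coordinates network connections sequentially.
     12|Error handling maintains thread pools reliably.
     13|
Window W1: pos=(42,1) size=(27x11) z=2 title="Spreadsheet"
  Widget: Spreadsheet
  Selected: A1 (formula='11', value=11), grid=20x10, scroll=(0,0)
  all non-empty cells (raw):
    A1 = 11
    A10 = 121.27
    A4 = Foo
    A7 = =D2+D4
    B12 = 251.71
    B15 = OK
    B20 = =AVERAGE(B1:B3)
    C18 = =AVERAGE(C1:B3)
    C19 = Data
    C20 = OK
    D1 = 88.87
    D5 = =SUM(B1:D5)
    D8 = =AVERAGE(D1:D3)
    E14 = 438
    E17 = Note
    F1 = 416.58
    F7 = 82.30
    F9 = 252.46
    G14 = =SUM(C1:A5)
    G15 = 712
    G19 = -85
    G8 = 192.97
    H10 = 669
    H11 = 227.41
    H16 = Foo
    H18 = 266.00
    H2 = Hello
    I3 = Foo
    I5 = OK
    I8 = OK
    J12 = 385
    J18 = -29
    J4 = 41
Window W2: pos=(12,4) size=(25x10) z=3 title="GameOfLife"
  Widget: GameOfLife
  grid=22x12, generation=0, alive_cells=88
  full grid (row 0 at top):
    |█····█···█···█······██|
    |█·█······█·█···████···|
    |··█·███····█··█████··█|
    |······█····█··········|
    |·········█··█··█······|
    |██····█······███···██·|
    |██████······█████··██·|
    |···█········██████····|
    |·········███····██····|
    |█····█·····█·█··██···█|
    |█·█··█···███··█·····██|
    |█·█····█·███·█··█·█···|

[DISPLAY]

                                                      
                                 ┏━━━━━━━━━━━━━━━━━━━━
                                 ┃ Spreadsheet        
                        ┏━━━━━━━━┠────────────────────
   ┏━━━━━━━━━━━━━━━━━━━━━━━┓alogM┃A1: 11              
   ┃ GameOfLife            ┃─────┃       A       B    
   ┠───────────────────────┨─────┃--------------------
   ┃Gen: 0                 ┃Updat┃  1     [11]       0
   ┃······█····█·········· ┃Save ┃  2        0       0
   ┃·········█··█··█······ ┃ [Yes┃  3        0       0
   ┃██····█······███···██· ┃─────┃  4 Foo            0
   ┃██████······█████··██· ┃h com┗━━━━━━━━━━━━━━━━━━━━
   ┃···█········██████···· ┃━━━━━━━━━━━━━━━┛          
   ┗━━━━━━━━━━━━━━━━━━━━━━━┛                          
                                                      
                                                      
                                                      
                                                      
                                                      
                                                      
                                                      


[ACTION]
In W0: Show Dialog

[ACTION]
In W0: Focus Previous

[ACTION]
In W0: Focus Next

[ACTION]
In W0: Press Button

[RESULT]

                                                      
                                 ┏━━━━━━━━━━━━━━━━━━━━
                                 ┃ Spreadsheet        
                        ┏━━━━━━━━┠────────────────────
   ┏━━━━━━━━━━━━━━━━━━━━━━━┓alogM┃A1: 11              
   ┃ GameOfLife            ┃─────┃       A       B    
   ┠───────────────────────┨ syst┃--------------------
   ┃Gen: 0                 ┃ arch┃  1     [11]       0
   ┃······█····█·········· ┃ proc┃  2        0       0
   ┃·········█··█··█······ ┃     ┃  3        0       0
   ┃██····█······███···██· ┃a pro┃  4 Foo            0
   ┃██████······█████··██· ┃h com┗━━━━━━━━━━━━━━━━━━━━
   ┃···█········██████···· ┃━━━━━━━━━━━━━━━┛          
   ┗━━━━━━━━━━━━━━━━━━━━━━━┛                          
                                                      
                                                      
                                                      
                                                      
                                                      
                                                      
                                                      


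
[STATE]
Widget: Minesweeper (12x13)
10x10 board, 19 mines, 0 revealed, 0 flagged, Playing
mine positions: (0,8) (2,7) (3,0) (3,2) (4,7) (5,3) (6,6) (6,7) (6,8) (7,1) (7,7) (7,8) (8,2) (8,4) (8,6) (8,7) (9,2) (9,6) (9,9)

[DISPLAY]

■■■■■■■■■■  
■■■■■■■■■■  
■■■■■■■■■■  
■■■■■■■■■■  
■■■■■■■■■■  
■■■■■■■■■■  
■■■■■■■■■■  
■■■■■■■■■■  
■■■■■■■■■■  
■■■■■■■■■■  
            
            
            


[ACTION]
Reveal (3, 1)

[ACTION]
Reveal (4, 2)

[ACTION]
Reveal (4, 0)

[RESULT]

■■■■■■■■■■  
■■■■■■■■■■  
■■■■■■■■■■  
■2■■■■■■■■  
1■2■■■■■■■  
■■■■■■■■■■  
■■■■■■■■■■  
■■■■■■■■■■  
■■■■■■■■■■  
■■■■■■■■■■  
            
            
            


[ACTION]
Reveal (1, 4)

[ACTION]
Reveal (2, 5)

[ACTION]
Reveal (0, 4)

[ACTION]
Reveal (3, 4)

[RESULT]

       1■■  
      12■■  
1211  1■■■  
■2■1  2■■■  
1■221 1■■■  
■■■■113■■■  
■■■■■■■■■■  
■■■■■■■■■■  
■■■■■■■■■■  
■■■■■■■■■■  
            
            
            


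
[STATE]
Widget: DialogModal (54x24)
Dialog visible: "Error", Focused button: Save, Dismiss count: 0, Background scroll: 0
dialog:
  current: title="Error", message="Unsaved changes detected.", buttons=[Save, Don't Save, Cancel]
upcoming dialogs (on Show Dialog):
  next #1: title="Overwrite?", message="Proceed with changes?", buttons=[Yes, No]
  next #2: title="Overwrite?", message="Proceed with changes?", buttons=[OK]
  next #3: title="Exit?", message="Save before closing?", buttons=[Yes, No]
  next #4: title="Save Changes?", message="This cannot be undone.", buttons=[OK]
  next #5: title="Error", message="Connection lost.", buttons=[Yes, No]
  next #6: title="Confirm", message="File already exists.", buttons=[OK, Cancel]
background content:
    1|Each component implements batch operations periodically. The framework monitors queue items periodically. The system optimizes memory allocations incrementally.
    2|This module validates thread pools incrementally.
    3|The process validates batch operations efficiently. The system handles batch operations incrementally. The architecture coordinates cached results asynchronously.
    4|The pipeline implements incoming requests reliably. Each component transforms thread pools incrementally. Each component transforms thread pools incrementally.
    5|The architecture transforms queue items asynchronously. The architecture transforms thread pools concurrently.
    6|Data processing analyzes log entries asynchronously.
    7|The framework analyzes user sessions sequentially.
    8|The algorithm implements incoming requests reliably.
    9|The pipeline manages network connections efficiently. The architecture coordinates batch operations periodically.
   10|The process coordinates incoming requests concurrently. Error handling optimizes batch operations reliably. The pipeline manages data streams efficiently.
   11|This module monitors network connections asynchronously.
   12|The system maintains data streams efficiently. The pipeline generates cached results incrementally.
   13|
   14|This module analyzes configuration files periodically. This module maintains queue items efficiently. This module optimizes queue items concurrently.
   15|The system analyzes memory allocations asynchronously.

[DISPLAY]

Each component implements batch operations periodicall
This module validates thread pools incrementally.     
The process validates batch operations efficiently. Th
The pipeline implements incoming requests reliably. Ea
The architecture transforms queue items asynchronously
Data processing analyzes log entries asynchronously.  
The framework analyzes user sessions sequentially.    
The algorithm implements incoming requests reliably.  
The pipeline manages network connections efficiently. 
The process┌──────────────────────────────┐oncurrently
This module│            Error             │ynchronousl
The system │  Unsaved changes detected.   │ly. The pip
           │ [Save]  Don't Save   Cancel  │           
This module└──────────────────────────────┘riodically.
The system analyzes memory allocations asynchronously.
                                                      
                                                      
                                                      
                                                      
                                                      
                                                      
                                                      
                                                      
                                                      


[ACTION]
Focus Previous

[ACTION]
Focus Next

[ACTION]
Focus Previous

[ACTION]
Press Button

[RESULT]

Each component implements batch operations periodicall
This module validates thread pools incrementally.     
The process validates batch operations efficiently. Th
The pipeline implements incoming requests reliably. Ea
The architecture transforms queue items asynchronously
Data processing analyzes log entries asynchronously.  
The framework analyzes user sessions sequentially.    
The algorithm implements incoming requests reliably.  
The pipeline manages network connections efficiently. 
The process coordinates incoming requests concurrently
This module monitors network connections asynchronousl
The system maintains data streams efficiently. The pip
                                                      
This module analyzes configuration files periodically.
The system analyzes memory allocations asynchronously.
                                                      
                                                      
                                                      
                                                      
                                                      
                                                      
                                                      
                                                      
                                                      


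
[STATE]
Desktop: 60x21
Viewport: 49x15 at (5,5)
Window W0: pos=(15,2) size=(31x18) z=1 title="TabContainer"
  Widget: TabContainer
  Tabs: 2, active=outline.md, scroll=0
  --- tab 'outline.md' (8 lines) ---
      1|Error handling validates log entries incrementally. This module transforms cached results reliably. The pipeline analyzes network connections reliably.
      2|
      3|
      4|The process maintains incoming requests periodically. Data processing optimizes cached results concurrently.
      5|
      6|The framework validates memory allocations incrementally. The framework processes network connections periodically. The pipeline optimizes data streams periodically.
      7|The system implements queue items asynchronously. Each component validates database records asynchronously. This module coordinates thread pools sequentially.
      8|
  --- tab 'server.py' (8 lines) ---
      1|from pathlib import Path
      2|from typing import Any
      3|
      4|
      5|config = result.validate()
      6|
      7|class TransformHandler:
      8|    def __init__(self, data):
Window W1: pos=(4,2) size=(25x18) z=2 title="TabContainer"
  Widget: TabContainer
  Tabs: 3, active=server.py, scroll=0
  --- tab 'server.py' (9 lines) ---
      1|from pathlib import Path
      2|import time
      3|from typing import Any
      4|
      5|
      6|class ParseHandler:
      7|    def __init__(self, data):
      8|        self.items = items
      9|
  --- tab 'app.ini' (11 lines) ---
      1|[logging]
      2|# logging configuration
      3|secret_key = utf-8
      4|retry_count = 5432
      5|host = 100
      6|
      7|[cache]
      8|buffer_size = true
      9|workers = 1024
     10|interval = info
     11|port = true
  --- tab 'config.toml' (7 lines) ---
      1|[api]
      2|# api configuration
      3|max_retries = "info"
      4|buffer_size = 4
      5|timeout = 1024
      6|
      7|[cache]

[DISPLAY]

[server.py]│ app.ini │ ┃ server.py      ┃        
───────────────────────┃────────────────┃        
from pathlib import Pat┃g validates log ┃        
import time            ┃                ┃        
from typing import Any ┃                ┃        
                       ┃aintains incomin┃        
                       ┃                ┃        
class ParseHandler:    ┃ validates memor┃        
    def __init__(self, ┃plements queue i┃        
        self.items = it┃                ┃        
                       ┃                ┃        
                       ┃                ┃        
                       ┃                ┃        
                       ┃                ┃        
━━━━━━━━━━━━━━━━━━━━━━━┛━━━━━━━━━━━━━━━━┛        


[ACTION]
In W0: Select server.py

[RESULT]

[server.py]│ app.ini │ ┃[server.py]     ┃        
───────────────────────┃────────────────┃        
from pathlib import Pat┃import Path     ┃        
import time            ┃mport Any       ┃        
from typing import Any ┃                ┃        
                       ┃                ┃        
                       ┃lt.validate()   ┃        
class ParseHandler:    ┃                ┃        
    def __init__(self, ┃rmHandler:      ┃        
        self.items = it┃t__(self, data):┃        
                       ┃                ┃        
                       ┃                ┃        
                       ┃                ┃        
                       ┃                ┃        
━━━━━━━━━━━━━━━━━━━━━━━┛━━━━━━━━━━━━━━━━┛        


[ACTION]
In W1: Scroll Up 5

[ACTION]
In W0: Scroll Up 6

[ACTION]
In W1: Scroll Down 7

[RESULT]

[server.py]│ app.ini │ ┃[server.py]     ┃        
───────────────────────┃────────────────┃        
        self.items = it┃import Path     ┃        
                       ┃mport Any       ┃        
                       ┃                ┃        
                       ┃                ┃        
                       ┃lt.validate()   ┃        
                       ┃                ┃        
                       ┃rmHandler:      ┃        
                       ┃t__(self, data):┃        
                       ┃                ┃        
                       ┃                ┃        
                       ┃                ┃        
                       ┃                ┃        
━━━━━━━━━━━━━━━━━━━━━━━┛━━━━━━━━━━━━━━━━┛        


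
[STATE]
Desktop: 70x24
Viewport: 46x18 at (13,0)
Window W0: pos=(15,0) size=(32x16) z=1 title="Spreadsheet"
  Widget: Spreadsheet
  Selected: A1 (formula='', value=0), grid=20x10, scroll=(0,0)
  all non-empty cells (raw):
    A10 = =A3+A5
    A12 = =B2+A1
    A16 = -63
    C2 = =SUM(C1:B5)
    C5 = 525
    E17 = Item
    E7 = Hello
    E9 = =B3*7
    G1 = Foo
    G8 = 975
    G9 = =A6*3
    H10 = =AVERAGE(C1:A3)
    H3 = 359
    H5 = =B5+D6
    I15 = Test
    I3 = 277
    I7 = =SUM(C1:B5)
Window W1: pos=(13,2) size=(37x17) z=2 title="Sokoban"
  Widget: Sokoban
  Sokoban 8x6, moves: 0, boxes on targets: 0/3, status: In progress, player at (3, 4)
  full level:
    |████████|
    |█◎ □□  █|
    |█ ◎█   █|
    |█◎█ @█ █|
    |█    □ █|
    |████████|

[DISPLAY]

  ┏━━━━━━━━━━━━━━━━━━━━━━━━━━━━━━┓            
  ┃ Spreadsheet                  ┃            
┏━━━━━━━━━━━━━━━━━━━━━━━━━━━━━━━━━━━┓         
┃ Sokoban                           ┃         
┠───────────────────────────────────┨         
┃████████                           ┃         
┃█◎ □□  █                           ┃         
┃█ ◎█   █                           ┃         
┃█◎█ @█ █                           ┃         
┃█    □ █                           ┃         
┃████████                           ┃         
┃Moves: 0  0/3                      ┃         
┃                                   ┃         
┃                                   ┃         
┃                                   ┃         
┃                                   ┃         
┃                                   ┃         
┃                                   ┃         


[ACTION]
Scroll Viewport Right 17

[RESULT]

━━━━━━━━━━━━━━━━━━━━━━┓                       
heet                  ┃                       
━━━━━━━━━━━━━━━━━━━━━━━━━┓                    
                         ┃                    
─────────────────────────┨                    
                         ┃                    
                         ┃                    
                         ┃                    
                         ┃                    
                         ┃                    
                         ┃                    
0/3                      ┃                    
                         ┃                    
                         ┃                    
                         ┃                    
                         ┃                    
                         ┃                    
                         ┃                    


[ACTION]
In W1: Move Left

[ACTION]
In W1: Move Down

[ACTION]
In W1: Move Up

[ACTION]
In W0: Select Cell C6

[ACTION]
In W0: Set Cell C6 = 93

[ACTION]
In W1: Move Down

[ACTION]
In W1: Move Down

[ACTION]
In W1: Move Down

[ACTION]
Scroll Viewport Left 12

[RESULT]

   ┏━━━━━━━━━━━━━━━━━━━━━━━━━━━━━━┓           
   ┃ Spreadsheet                  ┃           
 ┏━━━━━━━━━━━━━━━━━━━━━━━━━━━━━━━━━━━┓        
 ┃ Sokoban                           ┃        
 ┠───────────────────────────────────┨        
 ┃████████                           ┃        
 ┃█◎ □□  █                           ┃        
 ┃█ ◎█   █                           ┃        
 ┃█◎█  █ █                           ┃        
 ┃█  @ □ █                           ┃        
 ┃████████                           ┃        
 ┃Moves: 4  0/3                      ┃        
 ┃                                   ┃        
 ┃                                   ┃        
 ┃                                   ┃        
 ┃                                   ┃        
 ┃                                   ┃        
 ┃                                   ┃        


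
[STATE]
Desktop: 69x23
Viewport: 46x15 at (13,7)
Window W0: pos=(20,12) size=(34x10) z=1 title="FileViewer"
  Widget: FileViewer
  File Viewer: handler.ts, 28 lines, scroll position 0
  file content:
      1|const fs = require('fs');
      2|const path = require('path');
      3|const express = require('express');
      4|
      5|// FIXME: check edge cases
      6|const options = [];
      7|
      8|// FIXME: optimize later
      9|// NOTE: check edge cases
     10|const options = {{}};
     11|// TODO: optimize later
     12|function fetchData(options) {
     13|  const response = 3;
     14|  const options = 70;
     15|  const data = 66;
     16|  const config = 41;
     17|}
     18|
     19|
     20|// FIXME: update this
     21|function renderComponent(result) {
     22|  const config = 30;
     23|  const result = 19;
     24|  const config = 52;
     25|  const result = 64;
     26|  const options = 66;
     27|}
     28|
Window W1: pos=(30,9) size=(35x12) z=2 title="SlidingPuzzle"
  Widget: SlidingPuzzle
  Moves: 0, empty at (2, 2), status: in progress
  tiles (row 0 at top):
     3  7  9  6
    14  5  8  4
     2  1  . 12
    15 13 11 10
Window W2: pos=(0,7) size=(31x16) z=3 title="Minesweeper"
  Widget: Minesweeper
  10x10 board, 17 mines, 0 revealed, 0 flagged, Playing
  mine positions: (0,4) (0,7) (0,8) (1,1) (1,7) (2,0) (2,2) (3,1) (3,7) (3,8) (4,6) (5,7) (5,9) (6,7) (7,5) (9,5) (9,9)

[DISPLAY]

━━━━━━━━━━━━━━━━━┓                            
                 ┃                            
─────────────────┨━━━━━━━━━━━━━━━━━━━━━━━━━━━━
                 ┃ SlidingPuzzle              
                 ┃────────────────────────────
                 ┃┌────┬────┬────┬────┐       
                 ┃│  3 │  7 │  9 │  6 │       
                 ┃├────┼────┼────┼────┤       
                 ┃│ 14 │  5 │  8 │  4 │       
                 ┃├────┼────┼────┼────┤       
                 ┃│  2 │  1 │    │ 12 │       
                 ┃├────┼────┼────┼────┤       
                 ┃│ 15 │ 13 │ 11 │ 10 │       
                 ┃━━━━━━━━━━━━━━━━━━━━━━━━━━━━
                 ┃━━━━━━━━━━━━━━━━━━━━━━┛     


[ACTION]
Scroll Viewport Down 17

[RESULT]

                 ┃                            
─────────────────┨━━━━━━━━━━━━━━━━━━━━━━━━━━━━
                 ┃ SlidingPuzzle              
                 ┃────────────────────────────
                 ┃┌────┬────┬────┬────┐       
                 ┃│  3 │  7 │  9 │  6 │       
                 ┃├────┼────┼────┼────┤       
                 ┃│ 14 │  5 │  8 │  4 │       
                 ┃├────┼────┼────┼────┤       
                 ┃│  2 │  1 │    │ 12 │       
                 ┃├────┼────┼────┼────┤       
                 ┃│ 15 │ 13 │ 11 │ 10 │       
                 ┃━━━━━━━━━━━━━━━━━━━━━━━━━━━━
                 ┃━━━━━━━━━━━━━━━━━━━━━━┛     
━━━━━━━━━━━━━━━━━┛                            


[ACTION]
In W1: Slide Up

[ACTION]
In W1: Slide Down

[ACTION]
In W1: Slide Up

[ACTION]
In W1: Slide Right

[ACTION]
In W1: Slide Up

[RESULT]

                 ┃                            
─────────────────┨━━━━━━━━━━━━━━━━━━━━━━━━━━━━
                 ┃ SlidingPuzzle              
                 ┃────────────────────────────
                 ┃┌────┬────┬────┬────┐       
                 ┃│  3 │  7 │  9 │  6 │       
                 ┃├────┼────┼────┼────┤       
                 ┃│ 14 │  5 │  8 │  4 │       
                 ┃├────┼────┼────┼────┤       
                 ┃│  2 │  1 │ 11 │ 12 │       
                 ┃├────┼────┼────┼────┤       
                 ┃│ 15 │    │ 13 │ 10 │       
                 ┃━━━━━━━━━━━━━━━━━━━━━━━━━━━━
                 ┃━━━━━━━━━━━━━━━━━━━━━━┛     
━━━━━━━━━━━━━━━━━┛                            


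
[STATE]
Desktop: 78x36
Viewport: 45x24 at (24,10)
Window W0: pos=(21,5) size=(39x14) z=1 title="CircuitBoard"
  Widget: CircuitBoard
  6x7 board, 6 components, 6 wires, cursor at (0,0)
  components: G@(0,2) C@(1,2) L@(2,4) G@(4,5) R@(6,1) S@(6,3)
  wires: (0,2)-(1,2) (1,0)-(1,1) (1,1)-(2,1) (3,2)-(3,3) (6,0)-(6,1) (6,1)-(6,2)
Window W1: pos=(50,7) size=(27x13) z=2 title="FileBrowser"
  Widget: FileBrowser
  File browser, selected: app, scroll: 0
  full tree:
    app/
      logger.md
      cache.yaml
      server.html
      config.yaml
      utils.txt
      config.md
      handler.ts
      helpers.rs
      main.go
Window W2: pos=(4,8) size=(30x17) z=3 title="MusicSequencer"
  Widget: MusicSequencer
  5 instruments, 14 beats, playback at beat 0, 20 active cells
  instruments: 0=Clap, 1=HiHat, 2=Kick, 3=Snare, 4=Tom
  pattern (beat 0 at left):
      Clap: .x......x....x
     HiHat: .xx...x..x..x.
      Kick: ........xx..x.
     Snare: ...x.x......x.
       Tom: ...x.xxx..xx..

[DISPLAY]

─────────┨│               ┃> [-] app/        
3        ┃C               ┃    logger.md     
█        ┃                ┃    cache.yaml    
·        ┃        L       ┃    server.html   
·        ┃                ┃    config.yaml   
·        ┃· ─ ·           ┃    utils.txt     
·        ┃                ┃    config.md     
         ┃            G   ┃    handler.ts    
         ┃━━━━━━━━━━━━━━━━┃    helpers.rs    
         ┃                ┗━━━━━━━━━━━━━━━━━━
         ┃                                   
         ┃                                   
         ┃                                   
         ┃                                   
━━━━━━━━━┛                                   
                                             
                                             
                                             
                                             
                                             
                                             
                                             
                                             
                                             


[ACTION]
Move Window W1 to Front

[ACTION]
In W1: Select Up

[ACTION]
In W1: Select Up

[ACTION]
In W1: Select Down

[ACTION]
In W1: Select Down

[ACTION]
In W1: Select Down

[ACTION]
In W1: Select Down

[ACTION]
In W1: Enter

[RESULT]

─────────┨│               ┃  [-] app/        
3        ┃C               ┃    logger.md     
█        ┃                ┃    cache.yaml    
·        ┃        L       ┃    server.html   
·        ┃                ┃  > config.yaml   
·        ┃· ─ ·           ┃    utils.txt     
·        ┃                ┃    config.md     
         ┃            G   ┃    handler.ts    
         ┃━━━━━━━━━━━━━━━━┃    helpers.rs    
         ┃                ┗━━━━━━━━━━━━━━━━━━
         ┃                                   
         ┃                                   
         ┃                                   
         ┃                                   
━━━━━━━━━┛                                   
                                             
                                             
                                             
                                             
                                             
                                             
                                             
                                             
                                             
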